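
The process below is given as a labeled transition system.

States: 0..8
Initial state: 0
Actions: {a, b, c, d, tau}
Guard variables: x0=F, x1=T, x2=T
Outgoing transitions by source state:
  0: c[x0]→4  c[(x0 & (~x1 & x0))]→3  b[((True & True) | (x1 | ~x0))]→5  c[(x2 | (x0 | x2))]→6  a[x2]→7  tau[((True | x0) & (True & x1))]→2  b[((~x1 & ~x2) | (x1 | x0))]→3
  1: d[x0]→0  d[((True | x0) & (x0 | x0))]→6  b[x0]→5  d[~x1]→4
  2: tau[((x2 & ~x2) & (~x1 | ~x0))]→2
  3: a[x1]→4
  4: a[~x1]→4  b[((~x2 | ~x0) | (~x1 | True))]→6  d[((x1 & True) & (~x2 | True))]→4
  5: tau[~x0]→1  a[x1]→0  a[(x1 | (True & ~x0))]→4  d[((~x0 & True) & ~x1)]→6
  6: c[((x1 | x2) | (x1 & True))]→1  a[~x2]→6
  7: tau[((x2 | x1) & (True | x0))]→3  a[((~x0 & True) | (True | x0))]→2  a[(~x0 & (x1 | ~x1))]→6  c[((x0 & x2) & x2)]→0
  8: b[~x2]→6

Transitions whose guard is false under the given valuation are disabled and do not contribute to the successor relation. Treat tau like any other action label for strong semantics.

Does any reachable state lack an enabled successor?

R = {0,1,2,3,4,5,6,7}
  0: a→7  b→3  b→5  c→6  tau→2  [5 out]
  1: ∅  [deadlock]
  2: ∅  [deadlock]
  3: a→4  [1 out]
  4: b→6  d→4  [2 out]
  5: a→0  a→4  tau→1  [3 out]
  6: c→1  [1 out]
  7: a→2  a→6  tau→3  [3 out]
Path to 1: b·tau

Answer: DEADLOCK at state 1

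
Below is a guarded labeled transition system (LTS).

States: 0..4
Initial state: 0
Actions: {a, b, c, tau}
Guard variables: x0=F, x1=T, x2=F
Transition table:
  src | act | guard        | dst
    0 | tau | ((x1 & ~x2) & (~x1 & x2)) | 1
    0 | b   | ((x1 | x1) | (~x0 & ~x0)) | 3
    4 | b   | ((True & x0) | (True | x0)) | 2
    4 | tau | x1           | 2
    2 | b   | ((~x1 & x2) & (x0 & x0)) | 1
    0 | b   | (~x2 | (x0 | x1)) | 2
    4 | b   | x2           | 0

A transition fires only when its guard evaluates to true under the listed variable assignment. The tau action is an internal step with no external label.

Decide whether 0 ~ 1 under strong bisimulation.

Answer: NOT BISIMILAR

Working:
Bisimulation quotient by refinement:
  round 0: {{0,1,2,3,4}}
  round 1: {{0},{1,2,3},{4}}
3 equivalence class(es) (converged in 2)
0∈{0}, 1∈{1,2,3}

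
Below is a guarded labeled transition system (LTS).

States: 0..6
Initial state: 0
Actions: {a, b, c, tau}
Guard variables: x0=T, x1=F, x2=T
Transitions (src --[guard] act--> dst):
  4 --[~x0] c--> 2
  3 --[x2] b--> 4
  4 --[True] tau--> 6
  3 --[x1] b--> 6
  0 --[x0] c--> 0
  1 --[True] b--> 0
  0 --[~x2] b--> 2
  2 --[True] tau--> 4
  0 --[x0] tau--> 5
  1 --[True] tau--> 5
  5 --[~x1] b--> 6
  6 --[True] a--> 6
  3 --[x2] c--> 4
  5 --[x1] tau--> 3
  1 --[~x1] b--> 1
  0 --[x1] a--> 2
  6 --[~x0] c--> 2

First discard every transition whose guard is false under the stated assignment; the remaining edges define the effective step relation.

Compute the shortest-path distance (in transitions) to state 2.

Layered search for 2:
  L0 = {0}
  L1 = {5}
  L2 = {6}
2 never appears.

Answer: UNREACHABLE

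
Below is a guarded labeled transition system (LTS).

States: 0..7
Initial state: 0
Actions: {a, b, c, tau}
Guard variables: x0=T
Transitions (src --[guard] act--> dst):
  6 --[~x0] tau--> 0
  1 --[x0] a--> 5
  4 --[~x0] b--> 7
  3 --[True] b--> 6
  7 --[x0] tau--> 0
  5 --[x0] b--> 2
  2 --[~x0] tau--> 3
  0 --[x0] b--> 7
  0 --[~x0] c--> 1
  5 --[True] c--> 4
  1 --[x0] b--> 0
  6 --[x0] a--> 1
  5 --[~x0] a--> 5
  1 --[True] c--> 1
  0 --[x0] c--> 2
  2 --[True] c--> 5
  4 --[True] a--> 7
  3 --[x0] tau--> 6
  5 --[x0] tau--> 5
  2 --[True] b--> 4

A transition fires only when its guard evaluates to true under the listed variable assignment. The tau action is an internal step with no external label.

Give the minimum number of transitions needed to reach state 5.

Layered search for 5:
  Layer 0: {0}
  Layer 1: {2,7}
  Layer 2: {4,5}
5 enters at depth 2; path c·c

Answer: 2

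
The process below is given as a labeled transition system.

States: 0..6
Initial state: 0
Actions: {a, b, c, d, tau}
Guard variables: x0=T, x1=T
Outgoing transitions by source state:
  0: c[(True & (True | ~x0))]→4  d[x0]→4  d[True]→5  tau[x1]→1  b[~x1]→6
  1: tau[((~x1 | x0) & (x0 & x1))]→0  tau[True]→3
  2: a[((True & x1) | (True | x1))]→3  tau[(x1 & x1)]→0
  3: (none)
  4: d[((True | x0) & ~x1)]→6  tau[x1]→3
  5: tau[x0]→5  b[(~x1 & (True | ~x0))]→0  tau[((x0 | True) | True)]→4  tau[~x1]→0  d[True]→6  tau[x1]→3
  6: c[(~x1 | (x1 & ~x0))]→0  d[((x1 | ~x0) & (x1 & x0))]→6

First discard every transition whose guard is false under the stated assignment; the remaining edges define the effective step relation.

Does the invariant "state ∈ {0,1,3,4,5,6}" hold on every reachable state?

Allowed set {0,1,3,4,5,6}
Reach set: {0,1,3,4,5,6}
  0: ✓
  1: ✓
  3: ✓
  4: ✓
  5: ✓
  6: ✓

Answer: INVARIANT HOLDS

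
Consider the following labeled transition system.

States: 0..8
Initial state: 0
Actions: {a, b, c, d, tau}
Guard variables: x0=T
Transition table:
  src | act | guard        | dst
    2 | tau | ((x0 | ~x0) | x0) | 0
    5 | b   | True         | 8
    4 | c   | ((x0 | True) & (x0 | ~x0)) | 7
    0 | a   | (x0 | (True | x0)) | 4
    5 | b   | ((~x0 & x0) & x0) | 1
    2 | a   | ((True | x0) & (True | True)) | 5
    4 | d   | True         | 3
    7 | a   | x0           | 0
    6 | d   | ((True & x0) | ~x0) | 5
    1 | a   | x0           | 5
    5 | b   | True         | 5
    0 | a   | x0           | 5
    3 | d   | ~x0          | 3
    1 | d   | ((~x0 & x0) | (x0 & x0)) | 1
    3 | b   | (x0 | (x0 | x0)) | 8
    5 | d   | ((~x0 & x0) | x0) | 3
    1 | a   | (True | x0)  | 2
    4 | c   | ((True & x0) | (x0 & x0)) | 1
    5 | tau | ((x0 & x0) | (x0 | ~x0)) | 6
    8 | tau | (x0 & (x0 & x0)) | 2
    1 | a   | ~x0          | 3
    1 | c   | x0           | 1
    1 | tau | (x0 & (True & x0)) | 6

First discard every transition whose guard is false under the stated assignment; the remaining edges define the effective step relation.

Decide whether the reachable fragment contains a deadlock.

Reach set: {0,1,2,3,4,5,6,7,8}
  0: a→4  a→5  [2 exit(s)]
  1: a→2  a→5  c→1  d→1  tau→6  [5 exit(s)]
  2: a→5  tau→0  [2 exit(s)]
  3: b→8  [1 exit(s)]
  4: c→1  c→7  d→3  [3 exit(s)]
  5: b→5  b→8  d→3  tau→6  [4 exit(s)]
  6: d→5  [1 exit(s)]
  7: a→0  [1 exit(s)]
  8: tau→2  [1 exit(s)]

Answer: DEADLOCK-FREE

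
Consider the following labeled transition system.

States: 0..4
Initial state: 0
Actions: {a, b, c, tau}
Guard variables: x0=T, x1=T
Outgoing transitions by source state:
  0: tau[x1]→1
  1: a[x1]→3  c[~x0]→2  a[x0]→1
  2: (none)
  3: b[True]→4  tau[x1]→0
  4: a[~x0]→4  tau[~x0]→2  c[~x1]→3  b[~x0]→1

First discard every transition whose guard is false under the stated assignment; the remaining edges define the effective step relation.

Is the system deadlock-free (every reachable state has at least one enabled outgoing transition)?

R = {0,1,3,4}
  0: tau→1  [1 exit(s)]
  1: a→1  a→3  [2 exit(s)]
  3: b→4  tau→0  [2 exit(s)]
  4: ∅  [no exit]
trace reaching 4: tau·a·b

Answer: DEADLOCK at state 4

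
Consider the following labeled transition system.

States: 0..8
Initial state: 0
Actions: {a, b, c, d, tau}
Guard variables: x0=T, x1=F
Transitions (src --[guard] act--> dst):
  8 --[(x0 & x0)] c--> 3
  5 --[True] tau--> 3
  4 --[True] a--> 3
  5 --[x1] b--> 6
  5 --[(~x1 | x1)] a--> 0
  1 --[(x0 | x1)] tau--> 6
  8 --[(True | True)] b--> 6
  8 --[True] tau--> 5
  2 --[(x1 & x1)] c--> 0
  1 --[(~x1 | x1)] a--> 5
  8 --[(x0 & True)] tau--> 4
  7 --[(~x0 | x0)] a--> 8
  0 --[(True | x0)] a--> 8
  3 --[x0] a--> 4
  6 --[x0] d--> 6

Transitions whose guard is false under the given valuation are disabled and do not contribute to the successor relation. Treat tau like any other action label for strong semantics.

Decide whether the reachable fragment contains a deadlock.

R = {0,3,4,5,6,8}
  0: a→8  [1 exit(s)]
  3: a→4  [1 exit(s)]
  4: a→3  [1 exit(s)]
  5: a→0  tau→3  [2 exit(s)]
  6: d→6  [1 exit(s)]
  8: b→6  c→3  tau→4  tau→5  [4 exit(s)]

Answer: DEADLOCK-FREE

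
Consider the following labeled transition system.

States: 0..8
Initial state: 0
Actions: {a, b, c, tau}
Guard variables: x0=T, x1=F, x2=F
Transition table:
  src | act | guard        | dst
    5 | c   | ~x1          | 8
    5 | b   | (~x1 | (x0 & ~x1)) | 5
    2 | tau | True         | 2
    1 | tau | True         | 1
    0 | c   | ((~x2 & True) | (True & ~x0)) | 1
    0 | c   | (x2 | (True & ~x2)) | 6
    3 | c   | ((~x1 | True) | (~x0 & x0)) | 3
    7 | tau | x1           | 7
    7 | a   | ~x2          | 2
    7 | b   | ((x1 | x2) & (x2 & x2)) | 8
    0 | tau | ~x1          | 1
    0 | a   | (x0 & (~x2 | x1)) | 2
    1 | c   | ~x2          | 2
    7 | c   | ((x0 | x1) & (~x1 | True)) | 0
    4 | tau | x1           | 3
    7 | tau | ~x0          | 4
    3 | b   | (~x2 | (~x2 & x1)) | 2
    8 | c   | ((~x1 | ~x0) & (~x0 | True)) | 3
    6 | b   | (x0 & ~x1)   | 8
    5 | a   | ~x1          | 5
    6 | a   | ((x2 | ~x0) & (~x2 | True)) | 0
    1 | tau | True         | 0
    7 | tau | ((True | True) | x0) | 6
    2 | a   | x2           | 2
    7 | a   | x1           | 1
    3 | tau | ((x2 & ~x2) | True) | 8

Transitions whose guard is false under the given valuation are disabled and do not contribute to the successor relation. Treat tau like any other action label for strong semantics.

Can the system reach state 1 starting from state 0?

19 transition(s) survive guard evaluation.
depth 0: {0}
depth 1: {1,2,6}  total {0,1,2,6}
depth 2: {8}  total {0,1,2,6,8}
depth 3: {3}  total {0,1,2,3,6,8}
Reachable = {0,1,2,3,6,8}
Path to 1: c

Answer: REACHABLE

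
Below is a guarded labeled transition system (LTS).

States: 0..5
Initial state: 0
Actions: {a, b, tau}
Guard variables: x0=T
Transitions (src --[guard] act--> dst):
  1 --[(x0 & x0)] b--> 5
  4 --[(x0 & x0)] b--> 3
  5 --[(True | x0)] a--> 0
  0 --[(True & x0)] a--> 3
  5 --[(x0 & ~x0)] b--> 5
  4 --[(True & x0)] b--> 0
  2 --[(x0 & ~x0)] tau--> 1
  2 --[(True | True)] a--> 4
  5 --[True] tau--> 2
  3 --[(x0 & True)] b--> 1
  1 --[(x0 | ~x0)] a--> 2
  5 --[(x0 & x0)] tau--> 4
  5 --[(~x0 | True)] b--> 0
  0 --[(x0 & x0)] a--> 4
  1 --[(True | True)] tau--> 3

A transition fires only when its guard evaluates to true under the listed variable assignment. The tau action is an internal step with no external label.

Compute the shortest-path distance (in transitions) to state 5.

Layered search for 5:
  depth 0: {0}
  depth 1: {3,4}
  depth 2: {1}
  depth 3: {2,5}
depth(5)=3, e.g. a·b·b

Answer: 3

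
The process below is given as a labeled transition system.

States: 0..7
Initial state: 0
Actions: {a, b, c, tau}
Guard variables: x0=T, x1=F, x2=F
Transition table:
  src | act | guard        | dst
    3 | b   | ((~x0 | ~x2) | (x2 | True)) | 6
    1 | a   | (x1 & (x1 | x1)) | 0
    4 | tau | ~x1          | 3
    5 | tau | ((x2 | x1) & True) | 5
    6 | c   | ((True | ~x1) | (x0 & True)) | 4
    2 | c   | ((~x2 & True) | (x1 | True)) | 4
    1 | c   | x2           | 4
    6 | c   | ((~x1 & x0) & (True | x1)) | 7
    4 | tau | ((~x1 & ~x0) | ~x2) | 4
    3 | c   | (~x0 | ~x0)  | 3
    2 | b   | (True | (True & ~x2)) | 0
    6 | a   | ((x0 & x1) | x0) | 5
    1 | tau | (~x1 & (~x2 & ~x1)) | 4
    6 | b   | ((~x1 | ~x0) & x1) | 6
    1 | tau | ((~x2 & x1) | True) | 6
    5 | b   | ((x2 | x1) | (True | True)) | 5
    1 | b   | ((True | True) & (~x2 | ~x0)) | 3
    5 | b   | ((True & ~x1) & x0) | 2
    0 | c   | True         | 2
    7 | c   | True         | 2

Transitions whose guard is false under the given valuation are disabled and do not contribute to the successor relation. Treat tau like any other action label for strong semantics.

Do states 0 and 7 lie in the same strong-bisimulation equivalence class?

Answer: BISIMILAR

Working:
Bisimulation quotient by refinement:
  P[0] = {{0,1,2,3,4,5,6,7}}
  P[1] = {{0,7},{1},{2},{3,5},{4},{6}}
  P[2] = {{0,7},{1},{2},{3},{4},{5},{6}}
stable after 3 split(s): 7 block(s)
0∈{0,7}, 7∈{0,7}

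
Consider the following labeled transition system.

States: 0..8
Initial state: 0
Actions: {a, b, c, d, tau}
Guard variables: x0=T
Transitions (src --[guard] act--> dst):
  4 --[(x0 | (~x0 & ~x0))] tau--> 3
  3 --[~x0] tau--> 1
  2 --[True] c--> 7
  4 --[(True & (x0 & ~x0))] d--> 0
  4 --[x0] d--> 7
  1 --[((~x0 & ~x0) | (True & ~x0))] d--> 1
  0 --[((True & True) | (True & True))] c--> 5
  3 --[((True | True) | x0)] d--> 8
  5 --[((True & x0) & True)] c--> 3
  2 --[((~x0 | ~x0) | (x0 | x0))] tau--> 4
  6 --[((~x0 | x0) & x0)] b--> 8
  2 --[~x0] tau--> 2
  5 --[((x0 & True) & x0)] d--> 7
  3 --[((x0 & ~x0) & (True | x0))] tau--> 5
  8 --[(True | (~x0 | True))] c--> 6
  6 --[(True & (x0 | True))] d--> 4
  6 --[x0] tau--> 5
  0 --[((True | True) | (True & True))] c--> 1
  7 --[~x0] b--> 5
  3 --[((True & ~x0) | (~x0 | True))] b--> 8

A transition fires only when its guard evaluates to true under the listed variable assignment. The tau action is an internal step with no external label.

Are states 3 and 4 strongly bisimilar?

Answer: NOT BISIMILAR

Trace:
Bisimulation quotient by refinement:
  round 0: {{0,1,2,3,4,5,6,7,8}}
  round 1: {{0,8},{1,7},{2},{3},{4},{5},{6}}
  round 2: {{0},{1,7},{2},{3},{4},{5},{6},{8}}
Fixed point at round 3; 8 class(es).
3∈{3}, 4∈{4}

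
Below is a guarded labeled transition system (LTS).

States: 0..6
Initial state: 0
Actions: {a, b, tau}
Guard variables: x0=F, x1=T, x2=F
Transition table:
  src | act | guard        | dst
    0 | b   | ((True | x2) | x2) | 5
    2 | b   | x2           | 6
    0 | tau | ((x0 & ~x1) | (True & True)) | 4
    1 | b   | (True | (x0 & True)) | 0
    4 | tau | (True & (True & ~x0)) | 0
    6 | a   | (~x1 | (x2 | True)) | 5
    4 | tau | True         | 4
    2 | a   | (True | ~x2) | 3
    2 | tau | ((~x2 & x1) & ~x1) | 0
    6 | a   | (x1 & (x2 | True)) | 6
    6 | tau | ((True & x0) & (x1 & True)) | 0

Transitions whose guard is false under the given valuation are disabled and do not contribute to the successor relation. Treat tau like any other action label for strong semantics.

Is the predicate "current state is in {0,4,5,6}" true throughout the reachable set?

Answer: INVARIANT HOLDS

Analysis:
Allowed set {0,4,5,6}
Reachable = {0,4,5}
  0: ok
  4: ok
  5: ok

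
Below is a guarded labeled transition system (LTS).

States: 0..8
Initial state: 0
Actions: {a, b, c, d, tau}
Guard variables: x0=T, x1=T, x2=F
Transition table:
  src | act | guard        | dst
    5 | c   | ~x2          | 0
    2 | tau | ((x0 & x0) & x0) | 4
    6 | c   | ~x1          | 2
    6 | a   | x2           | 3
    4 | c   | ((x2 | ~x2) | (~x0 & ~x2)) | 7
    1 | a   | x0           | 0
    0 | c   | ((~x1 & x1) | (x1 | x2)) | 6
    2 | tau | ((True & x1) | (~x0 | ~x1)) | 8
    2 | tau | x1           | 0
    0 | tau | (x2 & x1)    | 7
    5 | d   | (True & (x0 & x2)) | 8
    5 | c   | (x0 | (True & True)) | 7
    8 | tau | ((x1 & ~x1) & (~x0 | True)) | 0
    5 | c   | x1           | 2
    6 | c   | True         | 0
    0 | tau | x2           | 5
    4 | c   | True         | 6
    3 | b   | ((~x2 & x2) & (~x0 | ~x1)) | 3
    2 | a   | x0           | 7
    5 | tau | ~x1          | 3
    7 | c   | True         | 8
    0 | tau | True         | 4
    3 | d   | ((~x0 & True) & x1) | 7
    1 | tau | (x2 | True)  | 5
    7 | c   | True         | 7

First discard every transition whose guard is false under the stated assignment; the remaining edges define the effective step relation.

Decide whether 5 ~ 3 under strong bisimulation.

Refine partition for ~:
  π0 = {{0,1,2,3,4,5,6,7,8}}
  π1 = {{0},{1,2},{3,8},{4,5,6,7}}
  π2 = {{0},{1},{2},{3,8},{4},{5},{6},{7}}
Fixed point at round 3; 8 class(es).
[5]={5}  [3]={3,8}

Answer: NOT BISIMILAR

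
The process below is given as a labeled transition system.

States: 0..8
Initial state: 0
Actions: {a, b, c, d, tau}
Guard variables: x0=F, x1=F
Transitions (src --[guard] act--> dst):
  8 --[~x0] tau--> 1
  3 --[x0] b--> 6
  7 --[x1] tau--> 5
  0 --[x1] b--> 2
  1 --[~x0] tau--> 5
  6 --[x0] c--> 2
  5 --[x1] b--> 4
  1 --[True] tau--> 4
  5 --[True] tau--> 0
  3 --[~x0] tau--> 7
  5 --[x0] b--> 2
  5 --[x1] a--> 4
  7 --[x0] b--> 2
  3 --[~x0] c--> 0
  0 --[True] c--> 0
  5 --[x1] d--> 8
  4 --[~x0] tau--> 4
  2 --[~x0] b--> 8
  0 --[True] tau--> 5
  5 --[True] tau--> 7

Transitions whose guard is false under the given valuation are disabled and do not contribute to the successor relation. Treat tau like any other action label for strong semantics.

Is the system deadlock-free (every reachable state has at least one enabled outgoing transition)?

Answer: DEADLOCK at state 7

Working:
Reach set: {0,5,7}
  0: c→0  tau→5  [2 exit(s)]
  5: tau→0  tau→7  [2 exit(s)]
  7: ∅  [STUCK]
Path to 7: tau·tau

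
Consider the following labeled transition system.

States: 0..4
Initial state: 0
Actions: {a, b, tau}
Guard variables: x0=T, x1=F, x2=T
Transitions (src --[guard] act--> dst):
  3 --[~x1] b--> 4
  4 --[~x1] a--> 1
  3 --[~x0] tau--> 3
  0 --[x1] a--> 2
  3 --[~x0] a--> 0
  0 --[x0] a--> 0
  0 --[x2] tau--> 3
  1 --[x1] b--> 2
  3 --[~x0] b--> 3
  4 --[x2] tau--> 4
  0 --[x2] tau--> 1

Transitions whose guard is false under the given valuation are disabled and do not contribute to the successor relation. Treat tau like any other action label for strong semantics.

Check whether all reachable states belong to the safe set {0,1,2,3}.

Answer: INVARIANT VIOLATED at state 4

Working:
Safe = {0,1,2,3}
Reachable = {0,1,3,4}
  0: ok
  1: ok
  3: ok
  4: ✗ unsafe
witness against invariant: tau·b → 4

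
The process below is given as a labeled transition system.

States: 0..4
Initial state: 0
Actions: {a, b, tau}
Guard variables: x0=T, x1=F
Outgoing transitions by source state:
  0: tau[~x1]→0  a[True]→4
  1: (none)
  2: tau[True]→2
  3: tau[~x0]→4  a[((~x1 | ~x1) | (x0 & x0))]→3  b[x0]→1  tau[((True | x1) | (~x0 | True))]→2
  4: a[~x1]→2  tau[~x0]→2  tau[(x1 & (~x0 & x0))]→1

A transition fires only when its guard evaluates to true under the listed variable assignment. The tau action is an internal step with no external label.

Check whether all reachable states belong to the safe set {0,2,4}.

Answer: INVARIANT HOLDS

Working:
Allowed set {0,2,4}
Reach set: {0,2,4}
  0: ✓
  2: ✓
  4: ✓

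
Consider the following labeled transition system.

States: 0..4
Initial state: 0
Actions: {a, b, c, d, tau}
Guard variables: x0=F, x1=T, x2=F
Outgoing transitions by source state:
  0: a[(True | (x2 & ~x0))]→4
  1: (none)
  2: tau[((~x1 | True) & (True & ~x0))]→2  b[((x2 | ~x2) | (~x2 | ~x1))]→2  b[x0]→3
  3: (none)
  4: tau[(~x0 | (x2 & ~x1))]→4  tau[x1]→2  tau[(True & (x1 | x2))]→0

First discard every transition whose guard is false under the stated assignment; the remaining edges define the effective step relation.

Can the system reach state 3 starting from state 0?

Answer: UNREACHABLE

Trace:
6 transition(s) survive guard evaluation.
Layer 0: {0}
Layer 1: {4}  now seen {0,4}
Layer 2: {2}  now seen {0,2,4}
Reachable = {0,2,4}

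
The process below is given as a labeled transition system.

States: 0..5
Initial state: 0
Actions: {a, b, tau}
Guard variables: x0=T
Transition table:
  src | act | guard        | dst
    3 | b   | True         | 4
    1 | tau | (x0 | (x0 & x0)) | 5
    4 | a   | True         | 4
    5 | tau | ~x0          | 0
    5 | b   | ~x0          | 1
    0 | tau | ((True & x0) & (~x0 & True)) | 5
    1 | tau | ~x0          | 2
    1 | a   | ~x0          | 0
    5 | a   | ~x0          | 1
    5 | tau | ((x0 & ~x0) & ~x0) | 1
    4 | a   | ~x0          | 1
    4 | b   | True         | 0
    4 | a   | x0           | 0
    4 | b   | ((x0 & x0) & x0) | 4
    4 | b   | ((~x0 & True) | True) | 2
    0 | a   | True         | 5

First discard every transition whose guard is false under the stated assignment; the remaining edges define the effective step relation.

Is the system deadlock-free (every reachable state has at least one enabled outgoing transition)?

Answer: DEADLOCK at state 5

Analysis:
R = {0,5}
  0: a→5  [1 out]
  5: ∅  [STUCK]
Path to 5: a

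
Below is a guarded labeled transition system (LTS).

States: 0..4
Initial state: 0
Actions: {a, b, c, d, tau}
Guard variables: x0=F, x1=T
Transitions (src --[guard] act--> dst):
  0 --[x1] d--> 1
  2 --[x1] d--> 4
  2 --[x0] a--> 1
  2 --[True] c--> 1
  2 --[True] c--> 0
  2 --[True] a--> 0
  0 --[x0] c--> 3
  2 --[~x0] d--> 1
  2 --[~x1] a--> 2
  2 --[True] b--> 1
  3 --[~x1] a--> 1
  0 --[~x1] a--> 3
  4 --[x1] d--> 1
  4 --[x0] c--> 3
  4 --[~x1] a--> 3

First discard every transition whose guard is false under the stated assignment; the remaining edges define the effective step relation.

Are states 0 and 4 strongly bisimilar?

Answer: BISIMILAR

Working:
Bisimulation quotient by refinement:
  P[0] = {{0,1,2,3,4}}
  P[1] = {{0,4},{1,3},{2}}
stable after 2 split(s): 3 block(s)
class of 0: {0,4}; class of 4: {0,4}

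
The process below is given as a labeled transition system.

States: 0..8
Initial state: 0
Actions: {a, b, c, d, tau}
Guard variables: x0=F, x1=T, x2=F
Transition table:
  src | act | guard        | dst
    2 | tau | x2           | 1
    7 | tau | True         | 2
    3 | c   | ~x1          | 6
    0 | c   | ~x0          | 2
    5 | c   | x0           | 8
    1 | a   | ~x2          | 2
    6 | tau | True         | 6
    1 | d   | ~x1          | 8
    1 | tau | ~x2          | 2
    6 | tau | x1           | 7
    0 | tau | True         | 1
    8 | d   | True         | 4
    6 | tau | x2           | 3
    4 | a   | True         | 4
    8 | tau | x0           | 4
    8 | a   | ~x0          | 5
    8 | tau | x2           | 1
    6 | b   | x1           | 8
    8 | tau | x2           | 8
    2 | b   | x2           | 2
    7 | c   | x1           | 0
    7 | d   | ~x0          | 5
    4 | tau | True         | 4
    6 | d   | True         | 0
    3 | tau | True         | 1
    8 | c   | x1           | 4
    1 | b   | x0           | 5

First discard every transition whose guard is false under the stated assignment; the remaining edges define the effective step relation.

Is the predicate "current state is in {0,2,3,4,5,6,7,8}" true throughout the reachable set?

Inv-set: {0,2,3,4,5,6,7,8}
Reach set: {0,1,2}
  0: safe
  1: outside
  2: safe
witness against invariant: tau → 1

Answer: INVARIANT VIOLATED at state 1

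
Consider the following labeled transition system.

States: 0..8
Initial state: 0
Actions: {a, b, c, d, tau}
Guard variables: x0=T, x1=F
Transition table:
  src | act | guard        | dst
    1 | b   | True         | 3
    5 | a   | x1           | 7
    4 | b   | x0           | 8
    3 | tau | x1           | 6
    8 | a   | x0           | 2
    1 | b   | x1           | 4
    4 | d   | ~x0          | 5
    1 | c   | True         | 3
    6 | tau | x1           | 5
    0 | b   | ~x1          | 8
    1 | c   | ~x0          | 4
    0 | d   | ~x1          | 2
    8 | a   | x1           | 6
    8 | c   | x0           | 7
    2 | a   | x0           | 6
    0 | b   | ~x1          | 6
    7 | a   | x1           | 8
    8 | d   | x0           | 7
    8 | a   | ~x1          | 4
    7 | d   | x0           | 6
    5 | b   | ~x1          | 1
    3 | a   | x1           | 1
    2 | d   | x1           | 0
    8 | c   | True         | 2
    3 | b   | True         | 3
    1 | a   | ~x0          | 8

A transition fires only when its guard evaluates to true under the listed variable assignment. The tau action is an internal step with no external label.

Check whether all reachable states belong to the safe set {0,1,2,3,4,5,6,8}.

Safe = {0,1,2,3,4,5,6,8}
Reachable = {0,2,4,6,7,8}
  0: ✓
  2: ✓
  4: ✓
  6: ✓
  7: ✗ unsafe
  8: ✓
witness against invariant: b·c → 7

Answer: INVARIANT VIOLATED at state 7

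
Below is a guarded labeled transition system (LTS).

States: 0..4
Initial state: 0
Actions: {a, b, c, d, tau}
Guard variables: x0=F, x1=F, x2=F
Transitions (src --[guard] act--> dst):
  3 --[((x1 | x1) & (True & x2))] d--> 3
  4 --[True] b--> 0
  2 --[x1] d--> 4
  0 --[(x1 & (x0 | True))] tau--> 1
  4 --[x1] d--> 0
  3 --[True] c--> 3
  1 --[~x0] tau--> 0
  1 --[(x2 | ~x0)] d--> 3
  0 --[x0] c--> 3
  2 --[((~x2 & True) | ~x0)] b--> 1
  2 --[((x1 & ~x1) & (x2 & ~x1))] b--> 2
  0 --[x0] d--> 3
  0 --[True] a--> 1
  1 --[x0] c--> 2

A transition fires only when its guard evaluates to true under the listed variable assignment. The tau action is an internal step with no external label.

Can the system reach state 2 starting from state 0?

After dropping false guards: 6 live edges.
L0 = {0}
L1 = {1}  total {0,1}
L2 = {3}  total {0,1,3}
Reachable = {0,1,3}

Answer: UNREACHABLE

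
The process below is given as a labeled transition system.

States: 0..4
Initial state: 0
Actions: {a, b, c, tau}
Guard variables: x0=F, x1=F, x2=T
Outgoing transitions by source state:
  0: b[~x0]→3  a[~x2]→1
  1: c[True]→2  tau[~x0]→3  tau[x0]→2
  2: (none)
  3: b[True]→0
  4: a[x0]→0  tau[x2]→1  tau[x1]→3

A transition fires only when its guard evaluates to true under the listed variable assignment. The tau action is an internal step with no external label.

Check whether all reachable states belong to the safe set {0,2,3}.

Allowed set {0,2,3}
Reachable = {0,3}
  0: safe
  3: safe

Answer: INVARIANT HOLDS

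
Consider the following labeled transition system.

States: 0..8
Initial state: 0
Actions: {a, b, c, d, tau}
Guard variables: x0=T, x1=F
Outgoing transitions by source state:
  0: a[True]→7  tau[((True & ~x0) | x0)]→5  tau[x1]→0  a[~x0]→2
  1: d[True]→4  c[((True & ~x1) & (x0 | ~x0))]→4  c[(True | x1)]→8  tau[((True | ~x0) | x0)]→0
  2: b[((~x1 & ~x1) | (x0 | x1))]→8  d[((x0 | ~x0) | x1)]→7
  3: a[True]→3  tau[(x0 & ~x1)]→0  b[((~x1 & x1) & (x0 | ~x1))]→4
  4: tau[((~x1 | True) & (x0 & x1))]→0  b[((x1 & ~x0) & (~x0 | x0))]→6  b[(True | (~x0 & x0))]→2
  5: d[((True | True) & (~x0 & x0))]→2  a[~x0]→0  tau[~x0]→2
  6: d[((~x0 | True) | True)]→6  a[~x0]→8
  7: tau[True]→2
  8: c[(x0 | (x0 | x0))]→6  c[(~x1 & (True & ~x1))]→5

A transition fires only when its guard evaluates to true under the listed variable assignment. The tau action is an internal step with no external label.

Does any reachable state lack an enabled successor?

Answer: DEADLOCK at state 5

Analysis:
Reachable = {0,2,5,6,7,8}
  0: a→7  tau→5  [2 out]
  2: b→8  d→7  [2 out]
  5: ∅  [no exit]
  6: d→6  [1 out]
  7: tau→2  [1 out]
  8: c→5  c→6  [2 out]
trace reaching 5: tau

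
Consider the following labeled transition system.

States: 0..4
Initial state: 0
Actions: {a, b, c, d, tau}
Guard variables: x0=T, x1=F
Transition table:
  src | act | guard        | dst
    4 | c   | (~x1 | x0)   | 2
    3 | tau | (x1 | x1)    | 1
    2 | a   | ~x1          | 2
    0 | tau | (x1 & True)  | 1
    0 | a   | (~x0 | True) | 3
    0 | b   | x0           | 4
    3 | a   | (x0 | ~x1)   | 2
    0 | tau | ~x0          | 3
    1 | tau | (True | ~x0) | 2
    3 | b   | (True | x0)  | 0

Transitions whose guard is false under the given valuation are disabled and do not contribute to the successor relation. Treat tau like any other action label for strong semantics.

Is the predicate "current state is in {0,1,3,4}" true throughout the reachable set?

Answer: INVARIANT VIOLATED at state 2

Analysis:
Safe = {0,1,3,4}
Reach set: {0,2,3,4}
  0: ✓
  2: ✗ unsafe
  3: ✓
  4: ✓
reach 2 via a·a — violates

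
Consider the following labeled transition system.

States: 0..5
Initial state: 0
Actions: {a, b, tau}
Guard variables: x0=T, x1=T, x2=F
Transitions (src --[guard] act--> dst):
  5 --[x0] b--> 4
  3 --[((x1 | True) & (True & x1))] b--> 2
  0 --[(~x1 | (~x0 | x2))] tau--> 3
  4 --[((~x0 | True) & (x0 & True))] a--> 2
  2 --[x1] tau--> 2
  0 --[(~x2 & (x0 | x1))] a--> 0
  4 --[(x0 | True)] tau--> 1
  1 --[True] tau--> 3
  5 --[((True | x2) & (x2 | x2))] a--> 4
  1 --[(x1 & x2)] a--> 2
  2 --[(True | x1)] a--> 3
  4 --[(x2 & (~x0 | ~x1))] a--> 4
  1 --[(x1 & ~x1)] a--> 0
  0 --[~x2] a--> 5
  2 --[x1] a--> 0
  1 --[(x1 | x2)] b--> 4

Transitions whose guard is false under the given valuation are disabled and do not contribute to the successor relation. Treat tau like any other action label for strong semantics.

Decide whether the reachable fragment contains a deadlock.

R = {0,1,2,3,4,5}
  0: a→0  a→5  [deg 2]
  1: b→4  tau→3  [deg 2]
  2: a→0  a→3  tau→2  [deg 3]
  3: b→2  [deg 1]
  4: a→2  tau→1  [deg 2]
  5: b→4  [deg 1]

Answer: DEADLOCK-FREE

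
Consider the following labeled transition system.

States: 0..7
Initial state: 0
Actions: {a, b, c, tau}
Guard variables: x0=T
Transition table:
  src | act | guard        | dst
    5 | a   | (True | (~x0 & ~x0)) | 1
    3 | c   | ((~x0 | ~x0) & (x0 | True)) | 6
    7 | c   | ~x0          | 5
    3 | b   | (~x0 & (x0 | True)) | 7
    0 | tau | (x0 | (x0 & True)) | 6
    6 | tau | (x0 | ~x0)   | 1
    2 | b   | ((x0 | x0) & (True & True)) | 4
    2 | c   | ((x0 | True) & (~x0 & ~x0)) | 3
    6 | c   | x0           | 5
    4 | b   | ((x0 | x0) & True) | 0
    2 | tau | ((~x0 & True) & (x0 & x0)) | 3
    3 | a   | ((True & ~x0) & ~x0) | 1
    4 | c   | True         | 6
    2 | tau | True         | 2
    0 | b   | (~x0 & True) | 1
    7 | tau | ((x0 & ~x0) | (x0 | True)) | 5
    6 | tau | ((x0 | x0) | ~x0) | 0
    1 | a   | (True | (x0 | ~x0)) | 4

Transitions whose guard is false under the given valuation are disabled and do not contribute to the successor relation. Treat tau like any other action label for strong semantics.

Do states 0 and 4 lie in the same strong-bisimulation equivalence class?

Answer: NOT BISIMILAR

Trace:
Bisimulation quotient by refinement:
  round 0: {{0,1,2,3,4,5,6,7}}
  round 1: {{0,7},{1,5},{2},{3},{4},{6}}
  round 2: {{0},{1},{2},{3},{4},{5},{6},{7}}
Fixed point at round 3; 8 class(es).
[0]={0}  [4]={4}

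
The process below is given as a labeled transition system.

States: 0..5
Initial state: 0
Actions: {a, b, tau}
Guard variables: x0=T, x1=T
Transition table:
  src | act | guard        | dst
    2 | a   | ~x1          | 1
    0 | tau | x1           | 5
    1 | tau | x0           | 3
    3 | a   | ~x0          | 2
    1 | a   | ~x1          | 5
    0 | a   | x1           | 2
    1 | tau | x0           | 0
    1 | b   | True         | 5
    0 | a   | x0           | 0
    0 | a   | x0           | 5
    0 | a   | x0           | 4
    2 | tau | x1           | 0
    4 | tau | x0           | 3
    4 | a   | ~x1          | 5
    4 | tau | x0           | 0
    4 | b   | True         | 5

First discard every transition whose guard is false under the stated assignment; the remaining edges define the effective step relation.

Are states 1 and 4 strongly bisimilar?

Answer: BISIMILAR

Trace:
Refine partition for ~:
  π0 = {{0,1,2,3,4,5}}
  π1 = {{0},{1,4},{2},{3,5}}
Fixed point at round 2; 4 class(es).
1∈{1,4}, 4∈{1,4}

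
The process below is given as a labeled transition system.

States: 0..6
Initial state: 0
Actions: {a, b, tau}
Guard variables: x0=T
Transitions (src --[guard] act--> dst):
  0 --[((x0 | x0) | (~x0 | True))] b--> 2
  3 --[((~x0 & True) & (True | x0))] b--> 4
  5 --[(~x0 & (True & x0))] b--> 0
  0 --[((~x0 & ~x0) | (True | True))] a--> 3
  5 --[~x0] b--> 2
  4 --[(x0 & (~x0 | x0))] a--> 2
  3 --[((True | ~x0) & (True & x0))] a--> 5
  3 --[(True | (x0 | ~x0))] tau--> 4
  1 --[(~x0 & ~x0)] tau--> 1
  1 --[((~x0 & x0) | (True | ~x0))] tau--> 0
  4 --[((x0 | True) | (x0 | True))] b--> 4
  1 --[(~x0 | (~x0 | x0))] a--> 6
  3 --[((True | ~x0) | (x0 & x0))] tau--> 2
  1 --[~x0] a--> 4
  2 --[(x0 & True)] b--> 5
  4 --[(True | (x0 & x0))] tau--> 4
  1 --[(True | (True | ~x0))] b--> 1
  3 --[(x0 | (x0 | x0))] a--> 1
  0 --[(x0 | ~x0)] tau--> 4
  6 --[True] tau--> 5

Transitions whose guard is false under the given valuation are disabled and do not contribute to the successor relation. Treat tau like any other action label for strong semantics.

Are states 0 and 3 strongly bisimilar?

Answer: NOT BISIMILAR

Trace:
Bisimulation quotient by refinement:
  P[0] = {{0,1,2,3,4,5,6}}
  P[1] = {{0,1,4},{2},{3},{5},{6}}
  P[2] = {{0},{1},{2},{3},{4},{5},{6}}
stable after 3 split(s): 7 block(s)
0∈{0}, 3∈{3}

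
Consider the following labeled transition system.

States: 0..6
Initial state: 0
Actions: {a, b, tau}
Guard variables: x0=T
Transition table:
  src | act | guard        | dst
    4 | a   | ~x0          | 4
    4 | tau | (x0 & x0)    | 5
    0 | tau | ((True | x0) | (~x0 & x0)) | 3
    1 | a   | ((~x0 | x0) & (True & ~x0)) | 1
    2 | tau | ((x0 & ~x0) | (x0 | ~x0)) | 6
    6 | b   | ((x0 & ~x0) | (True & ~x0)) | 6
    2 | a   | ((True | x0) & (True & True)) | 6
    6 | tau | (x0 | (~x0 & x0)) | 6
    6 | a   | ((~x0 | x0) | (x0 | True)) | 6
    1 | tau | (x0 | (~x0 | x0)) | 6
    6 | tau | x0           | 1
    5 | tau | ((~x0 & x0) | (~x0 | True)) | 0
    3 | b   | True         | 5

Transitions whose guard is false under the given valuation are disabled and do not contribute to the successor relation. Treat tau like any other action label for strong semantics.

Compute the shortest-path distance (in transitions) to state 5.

BFS to 5:
  L0 = {0}
  L1 = {3}
  L2 = {5}
5 enters at depth 2; path tau·b

Answer: 2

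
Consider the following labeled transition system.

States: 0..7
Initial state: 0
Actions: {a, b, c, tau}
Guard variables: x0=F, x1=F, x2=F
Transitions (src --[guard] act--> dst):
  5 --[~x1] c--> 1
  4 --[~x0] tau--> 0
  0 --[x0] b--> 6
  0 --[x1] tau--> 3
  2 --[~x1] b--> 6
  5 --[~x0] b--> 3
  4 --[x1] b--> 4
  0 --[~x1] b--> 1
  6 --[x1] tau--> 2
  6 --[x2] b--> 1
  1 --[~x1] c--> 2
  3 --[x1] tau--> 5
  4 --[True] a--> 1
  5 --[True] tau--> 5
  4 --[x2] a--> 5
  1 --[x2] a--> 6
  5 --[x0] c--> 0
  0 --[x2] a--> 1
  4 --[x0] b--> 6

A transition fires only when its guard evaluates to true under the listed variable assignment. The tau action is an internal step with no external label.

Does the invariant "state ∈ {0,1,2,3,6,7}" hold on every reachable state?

Allowed set {0,1,2,3,6,7}
Reachable = {0,1,2,6}
  0: ✓
  1: ✓
  2: ✓
  6: ✓

Answer: INVARIANT HOLDS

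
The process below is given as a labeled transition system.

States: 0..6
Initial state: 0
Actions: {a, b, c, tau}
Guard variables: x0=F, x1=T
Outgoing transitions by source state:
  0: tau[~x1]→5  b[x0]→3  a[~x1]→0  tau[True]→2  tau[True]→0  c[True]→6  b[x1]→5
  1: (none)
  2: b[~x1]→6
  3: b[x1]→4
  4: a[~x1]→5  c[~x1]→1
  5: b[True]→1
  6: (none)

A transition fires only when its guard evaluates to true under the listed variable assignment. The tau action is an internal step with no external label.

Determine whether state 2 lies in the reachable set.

Answer: REACHABLE

Analysis:
6 transition(s) survive guard evaluation.
L0 = {0}
L1 = {2,5,6}  total {0,2,5,6}
L2 = {1}  total {0,1,2,5,6}
Reach set: {0,1,2,5,6}
witness 2: tau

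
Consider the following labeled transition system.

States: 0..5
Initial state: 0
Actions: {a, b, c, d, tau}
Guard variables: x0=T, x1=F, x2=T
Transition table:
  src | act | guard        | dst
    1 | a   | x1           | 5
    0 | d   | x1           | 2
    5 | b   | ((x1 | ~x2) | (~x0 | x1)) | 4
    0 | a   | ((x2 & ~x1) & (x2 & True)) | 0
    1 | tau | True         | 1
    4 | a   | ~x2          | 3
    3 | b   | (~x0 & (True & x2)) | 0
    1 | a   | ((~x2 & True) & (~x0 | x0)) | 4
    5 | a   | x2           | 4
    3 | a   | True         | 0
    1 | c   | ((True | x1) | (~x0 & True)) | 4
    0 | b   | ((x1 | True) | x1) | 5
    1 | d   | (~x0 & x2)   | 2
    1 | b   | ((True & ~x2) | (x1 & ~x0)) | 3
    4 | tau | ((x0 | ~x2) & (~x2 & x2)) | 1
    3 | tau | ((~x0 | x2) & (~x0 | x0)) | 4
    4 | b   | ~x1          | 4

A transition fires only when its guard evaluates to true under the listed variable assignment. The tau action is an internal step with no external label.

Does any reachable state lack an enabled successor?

Answer: DEADLOCK-FREE

Analysis:
R = {0,4,5}
  0: a→0  b→5  [2 out]
  4: b→4  [1 out]
  5: a→4  [1 out]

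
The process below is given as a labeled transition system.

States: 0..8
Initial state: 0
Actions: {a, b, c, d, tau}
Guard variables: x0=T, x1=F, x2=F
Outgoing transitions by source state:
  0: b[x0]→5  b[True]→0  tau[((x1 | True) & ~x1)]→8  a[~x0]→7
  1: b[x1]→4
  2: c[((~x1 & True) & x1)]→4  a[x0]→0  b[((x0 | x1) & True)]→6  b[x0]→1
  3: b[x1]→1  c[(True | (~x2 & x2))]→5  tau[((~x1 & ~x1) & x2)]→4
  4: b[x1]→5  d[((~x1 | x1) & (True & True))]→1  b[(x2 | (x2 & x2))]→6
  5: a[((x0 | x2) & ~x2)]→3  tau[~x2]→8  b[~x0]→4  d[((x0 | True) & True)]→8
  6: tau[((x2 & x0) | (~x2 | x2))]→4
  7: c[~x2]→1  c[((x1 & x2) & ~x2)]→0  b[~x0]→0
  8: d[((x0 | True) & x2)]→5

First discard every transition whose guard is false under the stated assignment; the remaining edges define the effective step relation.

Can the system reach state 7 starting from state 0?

Answer: UNREACHABLE

Trace:
13 transition(s) survive guard evaluation.
L0 = {0}
L1 = {5,8}  total {0,5,8}
L2 = {3}  total {0,3,5,8}
Reachable = {0,3,5,8}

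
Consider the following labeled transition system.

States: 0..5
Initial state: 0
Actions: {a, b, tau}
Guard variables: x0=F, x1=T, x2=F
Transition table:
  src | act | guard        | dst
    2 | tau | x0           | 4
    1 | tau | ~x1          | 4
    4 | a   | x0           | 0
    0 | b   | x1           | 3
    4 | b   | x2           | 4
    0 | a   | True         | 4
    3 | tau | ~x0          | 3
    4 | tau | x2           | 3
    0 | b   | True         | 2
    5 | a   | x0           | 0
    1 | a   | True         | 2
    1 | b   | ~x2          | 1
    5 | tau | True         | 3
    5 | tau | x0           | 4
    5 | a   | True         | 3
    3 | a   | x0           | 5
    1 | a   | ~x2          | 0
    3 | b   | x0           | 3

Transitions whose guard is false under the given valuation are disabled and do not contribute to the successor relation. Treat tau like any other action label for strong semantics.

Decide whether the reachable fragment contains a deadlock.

Answer: DEADLOCK at state 2

Analysis:
R = {0,2,3,4}
  0: a→4  b→2  b→3  [3 out]
  2: ∅  [deadlock]
  3: tau→3  [1 out]
  4: ∅  [deadlock]
trace reaching 2: b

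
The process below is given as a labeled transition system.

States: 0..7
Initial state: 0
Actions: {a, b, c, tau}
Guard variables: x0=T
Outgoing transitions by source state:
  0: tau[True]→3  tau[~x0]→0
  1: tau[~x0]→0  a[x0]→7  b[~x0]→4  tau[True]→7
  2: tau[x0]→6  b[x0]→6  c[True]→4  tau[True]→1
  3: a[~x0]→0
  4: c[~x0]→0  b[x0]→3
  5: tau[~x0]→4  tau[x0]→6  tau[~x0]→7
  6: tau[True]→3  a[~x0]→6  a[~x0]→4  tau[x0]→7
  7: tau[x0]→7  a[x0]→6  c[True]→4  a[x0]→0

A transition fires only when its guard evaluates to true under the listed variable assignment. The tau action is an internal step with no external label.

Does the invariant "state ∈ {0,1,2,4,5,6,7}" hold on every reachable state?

Answer: INVARIANT VIOLATED at state 3

Working:
Inv-set: {0,1,2,4,5,6,7}
R = {0,3}
  0: ok
  3: outside
counterexample path to 3: tau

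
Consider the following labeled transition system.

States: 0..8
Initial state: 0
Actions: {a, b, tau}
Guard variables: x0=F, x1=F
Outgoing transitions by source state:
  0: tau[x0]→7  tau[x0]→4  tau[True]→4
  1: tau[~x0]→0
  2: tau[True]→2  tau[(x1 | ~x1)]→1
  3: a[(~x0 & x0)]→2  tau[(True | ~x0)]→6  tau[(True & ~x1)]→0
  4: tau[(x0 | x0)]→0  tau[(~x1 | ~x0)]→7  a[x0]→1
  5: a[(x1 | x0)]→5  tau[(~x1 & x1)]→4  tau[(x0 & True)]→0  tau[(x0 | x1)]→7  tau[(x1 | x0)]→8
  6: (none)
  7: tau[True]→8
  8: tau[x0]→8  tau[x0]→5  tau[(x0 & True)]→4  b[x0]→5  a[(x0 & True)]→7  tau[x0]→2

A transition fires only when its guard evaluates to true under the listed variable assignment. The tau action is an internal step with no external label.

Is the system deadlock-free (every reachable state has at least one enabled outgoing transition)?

Answer: DEADLOCK at state 8

Trace:
R = {0,4,7,8}
  0: tau→4  [deg 1]
  4: tau→7  [deg 1]
  7: tau→8  [deg 1]
  8: ∅  [deadlock]
Path to 8: tau·tau·tau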